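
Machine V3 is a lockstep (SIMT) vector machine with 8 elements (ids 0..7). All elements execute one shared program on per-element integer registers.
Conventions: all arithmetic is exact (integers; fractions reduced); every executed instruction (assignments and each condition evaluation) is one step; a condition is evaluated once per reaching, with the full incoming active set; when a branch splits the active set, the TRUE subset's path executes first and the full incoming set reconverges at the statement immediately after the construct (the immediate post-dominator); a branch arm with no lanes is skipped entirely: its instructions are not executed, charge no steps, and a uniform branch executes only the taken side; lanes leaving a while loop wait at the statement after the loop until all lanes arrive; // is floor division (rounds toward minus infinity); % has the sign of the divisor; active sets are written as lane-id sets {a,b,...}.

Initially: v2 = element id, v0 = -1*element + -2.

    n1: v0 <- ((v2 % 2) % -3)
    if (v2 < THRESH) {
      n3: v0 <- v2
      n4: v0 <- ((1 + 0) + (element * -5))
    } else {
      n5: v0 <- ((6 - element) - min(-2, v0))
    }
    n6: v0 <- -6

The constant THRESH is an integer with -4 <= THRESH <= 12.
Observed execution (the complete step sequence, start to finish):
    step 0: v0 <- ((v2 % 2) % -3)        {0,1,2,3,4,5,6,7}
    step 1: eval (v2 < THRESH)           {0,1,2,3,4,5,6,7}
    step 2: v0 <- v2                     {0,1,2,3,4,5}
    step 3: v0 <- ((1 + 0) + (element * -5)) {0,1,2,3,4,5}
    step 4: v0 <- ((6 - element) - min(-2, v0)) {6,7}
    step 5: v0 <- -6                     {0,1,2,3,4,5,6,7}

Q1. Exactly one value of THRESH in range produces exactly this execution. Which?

Answer: THRESH = 6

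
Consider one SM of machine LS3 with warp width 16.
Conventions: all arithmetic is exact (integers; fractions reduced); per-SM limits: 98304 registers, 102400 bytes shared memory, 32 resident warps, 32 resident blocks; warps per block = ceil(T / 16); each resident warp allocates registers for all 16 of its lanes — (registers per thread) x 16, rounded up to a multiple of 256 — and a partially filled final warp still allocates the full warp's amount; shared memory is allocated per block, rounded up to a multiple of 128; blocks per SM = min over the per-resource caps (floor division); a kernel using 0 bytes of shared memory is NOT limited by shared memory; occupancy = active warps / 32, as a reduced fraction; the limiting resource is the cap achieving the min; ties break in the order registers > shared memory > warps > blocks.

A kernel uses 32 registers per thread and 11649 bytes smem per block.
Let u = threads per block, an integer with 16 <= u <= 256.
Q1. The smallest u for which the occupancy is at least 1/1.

Answer: u = 49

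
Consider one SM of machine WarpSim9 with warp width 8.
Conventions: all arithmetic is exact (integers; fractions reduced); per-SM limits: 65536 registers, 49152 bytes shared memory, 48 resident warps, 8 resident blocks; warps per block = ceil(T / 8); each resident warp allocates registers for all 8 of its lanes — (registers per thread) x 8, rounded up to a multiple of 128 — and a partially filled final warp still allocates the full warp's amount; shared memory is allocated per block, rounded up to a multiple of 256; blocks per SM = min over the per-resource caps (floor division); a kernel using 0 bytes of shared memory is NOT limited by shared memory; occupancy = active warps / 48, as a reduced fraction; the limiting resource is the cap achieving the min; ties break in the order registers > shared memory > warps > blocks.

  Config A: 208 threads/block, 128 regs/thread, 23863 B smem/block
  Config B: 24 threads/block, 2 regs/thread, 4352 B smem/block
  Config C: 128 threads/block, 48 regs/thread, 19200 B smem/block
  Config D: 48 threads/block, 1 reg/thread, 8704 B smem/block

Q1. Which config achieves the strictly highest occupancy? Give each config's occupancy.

occupancies: A 13/24, B 1/2, C 2/3, D 5/8

Answer: C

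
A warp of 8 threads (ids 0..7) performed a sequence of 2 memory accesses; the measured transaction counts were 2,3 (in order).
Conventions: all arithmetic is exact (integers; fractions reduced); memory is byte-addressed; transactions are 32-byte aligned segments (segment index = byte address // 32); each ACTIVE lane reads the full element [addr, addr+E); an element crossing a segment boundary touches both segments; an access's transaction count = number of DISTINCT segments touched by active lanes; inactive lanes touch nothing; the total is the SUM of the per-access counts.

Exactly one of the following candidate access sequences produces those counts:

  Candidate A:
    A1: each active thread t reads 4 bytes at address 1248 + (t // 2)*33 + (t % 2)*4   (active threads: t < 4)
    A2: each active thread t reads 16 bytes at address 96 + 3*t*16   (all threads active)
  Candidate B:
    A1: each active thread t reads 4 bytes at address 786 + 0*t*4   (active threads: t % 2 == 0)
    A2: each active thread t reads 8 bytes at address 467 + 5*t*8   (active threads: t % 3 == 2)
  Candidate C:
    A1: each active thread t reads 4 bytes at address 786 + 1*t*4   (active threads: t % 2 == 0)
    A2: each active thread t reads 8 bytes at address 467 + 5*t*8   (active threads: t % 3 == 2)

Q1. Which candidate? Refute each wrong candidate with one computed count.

A: A2 gives 8 transactions, not 3
B: A1 gives 1 transaction, not 2
C: all counts match (2,3)

Answer: C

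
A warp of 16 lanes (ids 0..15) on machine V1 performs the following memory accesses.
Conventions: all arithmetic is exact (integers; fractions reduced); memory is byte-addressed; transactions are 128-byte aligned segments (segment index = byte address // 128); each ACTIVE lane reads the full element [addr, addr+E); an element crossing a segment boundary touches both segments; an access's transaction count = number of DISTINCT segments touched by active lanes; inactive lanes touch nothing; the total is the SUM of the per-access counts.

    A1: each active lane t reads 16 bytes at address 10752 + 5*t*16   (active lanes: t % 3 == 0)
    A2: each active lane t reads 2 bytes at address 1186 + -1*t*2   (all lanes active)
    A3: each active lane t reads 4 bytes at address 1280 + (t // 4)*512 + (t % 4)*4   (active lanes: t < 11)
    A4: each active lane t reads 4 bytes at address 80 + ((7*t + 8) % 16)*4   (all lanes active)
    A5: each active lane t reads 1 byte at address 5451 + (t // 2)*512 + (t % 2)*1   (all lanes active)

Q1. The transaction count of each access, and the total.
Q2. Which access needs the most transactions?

A1: 6 transactions
A2: 1 transaction
A3: 3 transactions
A4: 2 transactions
A5: 8 transactions

Answer: 6,1,3,2,8; total 20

Answer: A5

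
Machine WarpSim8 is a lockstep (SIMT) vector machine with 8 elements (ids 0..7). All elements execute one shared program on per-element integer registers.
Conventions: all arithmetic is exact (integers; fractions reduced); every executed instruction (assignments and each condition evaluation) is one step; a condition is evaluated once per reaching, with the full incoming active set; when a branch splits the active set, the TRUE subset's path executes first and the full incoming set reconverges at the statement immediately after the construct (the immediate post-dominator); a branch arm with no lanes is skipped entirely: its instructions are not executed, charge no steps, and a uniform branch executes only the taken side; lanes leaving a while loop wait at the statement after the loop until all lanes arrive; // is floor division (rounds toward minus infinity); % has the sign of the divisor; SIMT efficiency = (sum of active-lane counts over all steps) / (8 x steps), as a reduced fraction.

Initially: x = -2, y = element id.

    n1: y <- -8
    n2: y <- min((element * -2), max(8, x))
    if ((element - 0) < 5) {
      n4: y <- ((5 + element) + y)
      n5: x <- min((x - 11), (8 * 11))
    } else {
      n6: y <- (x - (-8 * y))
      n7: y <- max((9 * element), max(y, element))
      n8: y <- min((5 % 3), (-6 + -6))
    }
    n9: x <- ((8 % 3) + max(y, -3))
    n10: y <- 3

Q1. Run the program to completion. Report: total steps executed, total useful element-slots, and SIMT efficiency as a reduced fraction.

Answer: 10 steps, 59 useful, 59/80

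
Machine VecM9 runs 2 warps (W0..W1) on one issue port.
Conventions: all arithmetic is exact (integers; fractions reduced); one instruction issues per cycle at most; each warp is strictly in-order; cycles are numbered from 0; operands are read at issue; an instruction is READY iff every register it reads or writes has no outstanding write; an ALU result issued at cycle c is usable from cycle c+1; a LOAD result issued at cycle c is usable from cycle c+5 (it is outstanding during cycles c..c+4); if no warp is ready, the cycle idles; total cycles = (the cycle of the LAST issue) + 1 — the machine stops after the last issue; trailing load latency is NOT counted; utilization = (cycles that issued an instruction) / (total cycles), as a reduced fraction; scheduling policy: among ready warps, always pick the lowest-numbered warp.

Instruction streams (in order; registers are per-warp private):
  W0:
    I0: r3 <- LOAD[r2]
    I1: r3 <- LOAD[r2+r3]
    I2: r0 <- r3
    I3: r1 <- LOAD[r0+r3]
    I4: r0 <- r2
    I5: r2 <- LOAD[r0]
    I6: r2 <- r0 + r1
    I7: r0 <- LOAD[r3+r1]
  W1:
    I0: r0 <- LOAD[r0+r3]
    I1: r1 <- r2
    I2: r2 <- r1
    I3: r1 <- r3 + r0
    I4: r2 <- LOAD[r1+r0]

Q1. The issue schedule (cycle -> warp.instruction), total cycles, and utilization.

cycle 0: W0.I0
cycle 1: W1.I0
cycle 2: W1.I1
cycle 3: W1.I2
cycle 4: idle
cycle 5: W0.I1
cycle 6: W1.I3
cycle 7: W1.I4
cycle 8: idle
cycle 9: idle
cycle 10: W0.I2
cycle 11: W0.I3
cycle 12: W0.I4
cycle 13: W0.I5
cycle 14: idle
cycle 15: idle
cycle 16: idle
cycle 17: idle
cycle 18: W0.I6
cycle 19: W0.I7

Answer: 20 cycles, utilization 13/20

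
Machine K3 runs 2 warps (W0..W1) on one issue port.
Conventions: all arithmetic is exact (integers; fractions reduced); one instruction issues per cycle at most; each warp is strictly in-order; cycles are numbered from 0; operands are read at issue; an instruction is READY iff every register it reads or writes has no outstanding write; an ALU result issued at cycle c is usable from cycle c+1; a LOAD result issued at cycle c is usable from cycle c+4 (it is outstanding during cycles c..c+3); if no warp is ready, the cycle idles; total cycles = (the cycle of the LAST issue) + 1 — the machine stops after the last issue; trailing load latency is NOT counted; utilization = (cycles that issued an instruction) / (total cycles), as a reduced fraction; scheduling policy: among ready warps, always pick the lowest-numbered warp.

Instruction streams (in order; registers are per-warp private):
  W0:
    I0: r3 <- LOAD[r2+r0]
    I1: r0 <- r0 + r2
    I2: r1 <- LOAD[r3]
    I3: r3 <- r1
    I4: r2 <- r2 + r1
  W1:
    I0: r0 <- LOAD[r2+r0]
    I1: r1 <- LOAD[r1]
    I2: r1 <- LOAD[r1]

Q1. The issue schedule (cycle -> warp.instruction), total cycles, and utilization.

cycle 0: W0.I0
cycle 1: W0.I1
cycle 2: W1.I0
cycle 3: W1.I1
cycle 4: W0.I2
cycle 5: idle
cycle 6: idle
cycle 7: W1.I2
cycle 8: W0.I3
cycle 9: W0.I4

Answer: 10 cycles, utilization 4/5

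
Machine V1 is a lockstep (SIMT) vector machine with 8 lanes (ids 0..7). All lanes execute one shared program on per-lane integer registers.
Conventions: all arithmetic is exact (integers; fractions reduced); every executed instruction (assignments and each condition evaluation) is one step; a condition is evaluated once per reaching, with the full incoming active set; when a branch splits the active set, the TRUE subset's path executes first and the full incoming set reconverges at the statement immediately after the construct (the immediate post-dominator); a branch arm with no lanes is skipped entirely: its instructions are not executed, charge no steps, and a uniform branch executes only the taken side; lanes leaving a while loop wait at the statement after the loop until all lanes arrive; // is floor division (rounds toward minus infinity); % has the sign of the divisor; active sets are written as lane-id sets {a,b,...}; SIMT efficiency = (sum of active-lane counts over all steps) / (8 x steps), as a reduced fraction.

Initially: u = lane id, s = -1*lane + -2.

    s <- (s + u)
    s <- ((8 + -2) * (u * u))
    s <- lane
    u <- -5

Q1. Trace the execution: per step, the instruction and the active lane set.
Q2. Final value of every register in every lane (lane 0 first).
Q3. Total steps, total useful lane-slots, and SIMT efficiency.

step 0: s <- (s + u)                 {0,1,2,3,4,5,6,7}
step 1: s <- ((8 + -2) * (u * u))    {0,1,2,3,4,5,6,7}
step 2: s <- lane                    {0,1,2,3,4,5,6,7}
step 3: u <- -5                      {0,1,2,3,4,5,6,7}

Answer: 4 steps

u: -5,-5,-5,-5,-5,-5,-5,-5
s: 0,1,2,3,4,5,6,7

steps = 4; useful = 32; efficiency = 32/32 = 1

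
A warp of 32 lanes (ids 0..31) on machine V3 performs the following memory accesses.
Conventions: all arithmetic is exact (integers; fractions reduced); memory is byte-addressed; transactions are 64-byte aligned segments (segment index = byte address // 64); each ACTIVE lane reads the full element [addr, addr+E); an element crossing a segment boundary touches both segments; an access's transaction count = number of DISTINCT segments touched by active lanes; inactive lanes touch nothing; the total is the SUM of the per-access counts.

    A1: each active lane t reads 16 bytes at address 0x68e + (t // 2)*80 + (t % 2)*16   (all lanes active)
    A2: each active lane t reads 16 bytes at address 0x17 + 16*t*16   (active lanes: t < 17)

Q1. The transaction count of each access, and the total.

A1: 20 transactions
A2: 17 transactions

Answer: 20,17; total 37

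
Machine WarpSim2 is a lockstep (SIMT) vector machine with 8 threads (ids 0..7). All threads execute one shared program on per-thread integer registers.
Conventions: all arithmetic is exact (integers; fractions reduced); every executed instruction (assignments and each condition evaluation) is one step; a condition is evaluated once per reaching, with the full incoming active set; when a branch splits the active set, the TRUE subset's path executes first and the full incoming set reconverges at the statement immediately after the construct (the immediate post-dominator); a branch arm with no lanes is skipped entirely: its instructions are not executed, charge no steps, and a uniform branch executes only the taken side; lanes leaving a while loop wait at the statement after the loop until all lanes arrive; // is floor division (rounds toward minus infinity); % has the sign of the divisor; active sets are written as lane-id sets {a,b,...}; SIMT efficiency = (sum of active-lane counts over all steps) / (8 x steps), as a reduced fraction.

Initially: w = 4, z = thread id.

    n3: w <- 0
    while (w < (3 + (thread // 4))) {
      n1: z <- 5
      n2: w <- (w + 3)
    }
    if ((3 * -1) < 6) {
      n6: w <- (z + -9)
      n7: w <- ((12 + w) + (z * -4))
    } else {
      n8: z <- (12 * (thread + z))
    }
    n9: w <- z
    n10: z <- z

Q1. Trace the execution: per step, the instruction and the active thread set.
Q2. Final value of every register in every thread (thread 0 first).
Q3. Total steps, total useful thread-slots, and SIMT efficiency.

step 0: w <- 0                       {0,1,2,3,4,5,6,7}
step 1: eval (w < (3 + (thread // 4))) {0,1,2,3,4,5,6,7}
step 2: z <- 5                       {0,1,2,3,4,5,6,7}
step 3: w <- (w + 3)                 {0,1,2,3,4,5,6,7}
step 4: eval (w < (3 + (thread // 4))) {0,1,2,3,4,5,6,7}
step 5: z <- 5                       {4,5,6,7}
step 6: w <- (w + 3)                 {4,5,6,7}
step 7: eval (w < (3 + (thread // 4))) {4,5,6,7}
step 8: eval ((3 * -1) < 6)          {0,1,2,3,4,5,6,7}
step 9: w <- (z + -9)                {0,1,2,3,4,5,6,7}
step 10: w <- ((12 + w) + (z * -4))   {0,1,2,3,4,5,6,7}
step 11: w <- z                       {0,1,2,3,4,5,6,7}
step 12: z <- z                       {0,1,2,3,4,5,6,7}

Answer: 13 steps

w: 5,5,5,5,5,5,5,5
z: 5,5,5,5,5,5,5,5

steps = 13; useful = 92; efficiency = 92/104 = 23/26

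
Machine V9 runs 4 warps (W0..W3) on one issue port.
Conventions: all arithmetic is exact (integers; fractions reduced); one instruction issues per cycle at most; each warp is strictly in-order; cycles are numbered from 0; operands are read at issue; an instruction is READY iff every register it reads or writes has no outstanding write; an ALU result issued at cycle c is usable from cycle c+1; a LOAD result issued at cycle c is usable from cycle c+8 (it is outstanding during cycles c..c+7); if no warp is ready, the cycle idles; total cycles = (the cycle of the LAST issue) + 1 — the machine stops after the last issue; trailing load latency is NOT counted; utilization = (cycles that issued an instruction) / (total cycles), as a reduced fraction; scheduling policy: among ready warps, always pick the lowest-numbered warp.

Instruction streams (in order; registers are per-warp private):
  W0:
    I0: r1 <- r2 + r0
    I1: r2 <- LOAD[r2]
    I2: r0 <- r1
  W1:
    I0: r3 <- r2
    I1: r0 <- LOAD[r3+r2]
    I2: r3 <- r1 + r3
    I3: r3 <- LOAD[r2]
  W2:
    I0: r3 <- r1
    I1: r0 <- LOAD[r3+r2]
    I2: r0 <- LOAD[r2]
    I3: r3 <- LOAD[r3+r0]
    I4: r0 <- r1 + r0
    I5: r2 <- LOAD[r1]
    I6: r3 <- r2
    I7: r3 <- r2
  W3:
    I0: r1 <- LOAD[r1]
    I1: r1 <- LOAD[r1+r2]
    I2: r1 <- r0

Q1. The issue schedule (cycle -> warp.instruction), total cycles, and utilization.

cycle 0: W0.I0
cycle 1: W0.I1
cycle 2: W0.I2
cycle 3: W1.I0
cycle 4: W1.I1
cycle 5: W1.I2
cycle 6: W1.I3
cycle 7: W2.I0
cycle 8: W2.I1
cycle 9: W3.I0
cycle 10: idle
cycle 11: idle
cycle 12: idle
cycle 13: idle
cycle 14: idle
cycle 15: idle
cycle 16: W2.I2
cycle 17: W3.I1
cycle 18: idle
cycle 19: idle
cycle 20: idle
cycle 21: idle
cycle 22: idle
cycle 23: idle
cycle 24: W2.I3
cycle 25: W2.I4
cycle 26: W2.I5
cycle 27: W3.I2
cycle 28: idle
cycle 29: idle
cycle 30: idle
cycle 31: idle
cycle 32: idle
cycle 33: idle
cycle 34: W2.I6
cycle 35: W2.I7

Answer: 36 cycles, utilization 1/2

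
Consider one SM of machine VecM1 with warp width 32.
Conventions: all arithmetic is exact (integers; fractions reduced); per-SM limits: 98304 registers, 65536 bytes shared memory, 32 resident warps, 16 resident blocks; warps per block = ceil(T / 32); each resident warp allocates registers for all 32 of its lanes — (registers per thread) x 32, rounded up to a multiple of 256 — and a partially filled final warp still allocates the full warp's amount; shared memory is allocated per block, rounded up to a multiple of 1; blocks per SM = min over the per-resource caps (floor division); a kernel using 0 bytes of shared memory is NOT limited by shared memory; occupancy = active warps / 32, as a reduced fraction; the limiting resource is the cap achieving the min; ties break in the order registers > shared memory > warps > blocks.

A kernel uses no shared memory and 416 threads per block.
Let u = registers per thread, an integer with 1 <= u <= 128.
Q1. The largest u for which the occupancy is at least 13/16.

Answer: u = 112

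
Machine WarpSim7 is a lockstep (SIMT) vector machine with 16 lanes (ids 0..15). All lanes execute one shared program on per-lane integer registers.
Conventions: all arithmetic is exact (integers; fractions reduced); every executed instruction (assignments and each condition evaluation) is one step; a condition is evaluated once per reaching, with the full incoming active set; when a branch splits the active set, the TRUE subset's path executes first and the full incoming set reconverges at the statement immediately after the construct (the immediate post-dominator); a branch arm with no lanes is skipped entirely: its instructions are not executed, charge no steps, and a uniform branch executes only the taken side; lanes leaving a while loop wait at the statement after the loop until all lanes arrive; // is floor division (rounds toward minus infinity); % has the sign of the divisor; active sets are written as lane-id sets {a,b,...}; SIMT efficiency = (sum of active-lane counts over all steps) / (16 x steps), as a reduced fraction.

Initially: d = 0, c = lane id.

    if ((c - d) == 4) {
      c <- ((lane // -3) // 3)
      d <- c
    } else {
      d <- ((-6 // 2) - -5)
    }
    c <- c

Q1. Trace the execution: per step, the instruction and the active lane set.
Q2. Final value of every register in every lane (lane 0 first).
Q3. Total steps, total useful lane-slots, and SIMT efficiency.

step 0: eval ((c - d) == 4)          {0,1,2,3,4,5,6,7,8,9,10,11,12,13,14,15}
step 1: c <- ((lane // -3) // 3)     {4}
step 2: d <- c                       {4}
step 3: d <- ((-6 // 2) - -5)        {0,1,2,3,5,6,7,8,9,10,11,12,13,14,15}
step 4: c <- c                       {0,1,2,3,4,5,6,7,8,9,10,11,12,13,14,15}

Answer: 5 steps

d: 2,2,2,2,-1,2,2,2,2,2,2,2,2,2,2,2
c: 0,1,2,3,-1,5,6,7,8,9,10,11,12,13,14,15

steps = 5; useful = 49; efficiency = 49/80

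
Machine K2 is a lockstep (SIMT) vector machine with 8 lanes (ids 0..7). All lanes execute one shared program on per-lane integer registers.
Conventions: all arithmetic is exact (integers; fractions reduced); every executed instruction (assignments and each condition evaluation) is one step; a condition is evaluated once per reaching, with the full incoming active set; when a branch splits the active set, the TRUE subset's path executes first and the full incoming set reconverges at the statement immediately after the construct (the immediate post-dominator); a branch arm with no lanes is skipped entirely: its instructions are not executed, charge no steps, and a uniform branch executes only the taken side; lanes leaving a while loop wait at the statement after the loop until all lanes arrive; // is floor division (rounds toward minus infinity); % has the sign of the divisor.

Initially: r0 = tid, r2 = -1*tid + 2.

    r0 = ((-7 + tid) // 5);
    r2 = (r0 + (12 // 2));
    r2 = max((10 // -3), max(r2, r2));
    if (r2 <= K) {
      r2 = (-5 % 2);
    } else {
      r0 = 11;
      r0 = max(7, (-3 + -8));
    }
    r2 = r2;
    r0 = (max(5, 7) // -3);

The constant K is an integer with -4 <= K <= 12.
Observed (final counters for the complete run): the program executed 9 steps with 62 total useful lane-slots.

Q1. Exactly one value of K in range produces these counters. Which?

Answer: K = 4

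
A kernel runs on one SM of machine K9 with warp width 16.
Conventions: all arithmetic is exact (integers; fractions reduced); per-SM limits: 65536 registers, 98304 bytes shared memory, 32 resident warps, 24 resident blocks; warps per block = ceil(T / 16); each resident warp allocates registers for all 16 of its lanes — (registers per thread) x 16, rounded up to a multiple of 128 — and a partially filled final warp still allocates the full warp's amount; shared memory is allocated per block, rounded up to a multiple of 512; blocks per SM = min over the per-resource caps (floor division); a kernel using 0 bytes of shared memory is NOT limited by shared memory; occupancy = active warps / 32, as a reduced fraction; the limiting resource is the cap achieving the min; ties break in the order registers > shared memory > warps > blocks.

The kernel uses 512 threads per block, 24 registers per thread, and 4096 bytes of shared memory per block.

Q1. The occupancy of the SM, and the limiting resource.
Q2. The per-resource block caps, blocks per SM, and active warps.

Answer: occupancy 1, limited by warps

registers: 5 blocks
shared memory: 24 blocks
warps: 1 block
blocks: 24 blocks

Answer: 1 block, 32 active warps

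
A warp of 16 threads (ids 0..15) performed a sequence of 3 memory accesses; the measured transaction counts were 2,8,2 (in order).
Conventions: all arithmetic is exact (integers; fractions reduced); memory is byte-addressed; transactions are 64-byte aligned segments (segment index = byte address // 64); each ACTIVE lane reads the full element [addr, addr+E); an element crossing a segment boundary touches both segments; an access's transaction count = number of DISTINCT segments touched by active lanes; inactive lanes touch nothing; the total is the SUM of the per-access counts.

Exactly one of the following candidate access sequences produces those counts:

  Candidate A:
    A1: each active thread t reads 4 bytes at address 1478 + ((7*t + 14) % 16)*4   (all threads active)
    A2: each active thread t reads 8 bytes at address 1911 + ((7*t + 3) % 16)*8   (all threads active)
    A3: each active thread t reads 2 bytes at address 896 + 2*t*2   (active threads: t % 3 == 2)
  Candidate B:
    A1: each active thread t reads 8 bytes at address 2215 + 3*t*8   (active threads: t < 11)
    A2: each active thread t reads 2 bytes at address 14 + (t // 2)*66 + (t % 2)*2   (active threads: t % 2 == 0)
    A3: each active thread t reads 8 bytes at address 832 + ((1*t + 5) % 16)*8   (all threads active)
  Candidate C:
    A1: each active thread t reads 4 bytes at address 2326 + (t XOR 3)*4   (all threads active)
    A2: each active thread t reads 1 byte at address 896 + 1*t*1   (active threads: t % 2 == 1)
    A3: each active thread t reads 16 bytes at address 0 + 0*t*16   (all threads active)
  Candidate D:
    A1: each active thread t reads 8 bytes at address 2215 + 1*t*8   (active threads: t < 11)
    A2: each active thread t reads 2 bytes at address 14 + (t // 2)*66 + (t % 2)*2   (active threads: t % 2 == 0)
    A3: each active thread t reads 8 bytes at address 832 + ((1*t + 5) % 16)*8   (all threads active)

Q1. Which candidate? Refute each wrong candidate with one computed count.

A: A2 gives 3 transactions, not 8
B: A1 gives 5 transactions, not 2
C: A2 gives 1 transaction, not 8
D: all counts match (2,8,2)

Answer: D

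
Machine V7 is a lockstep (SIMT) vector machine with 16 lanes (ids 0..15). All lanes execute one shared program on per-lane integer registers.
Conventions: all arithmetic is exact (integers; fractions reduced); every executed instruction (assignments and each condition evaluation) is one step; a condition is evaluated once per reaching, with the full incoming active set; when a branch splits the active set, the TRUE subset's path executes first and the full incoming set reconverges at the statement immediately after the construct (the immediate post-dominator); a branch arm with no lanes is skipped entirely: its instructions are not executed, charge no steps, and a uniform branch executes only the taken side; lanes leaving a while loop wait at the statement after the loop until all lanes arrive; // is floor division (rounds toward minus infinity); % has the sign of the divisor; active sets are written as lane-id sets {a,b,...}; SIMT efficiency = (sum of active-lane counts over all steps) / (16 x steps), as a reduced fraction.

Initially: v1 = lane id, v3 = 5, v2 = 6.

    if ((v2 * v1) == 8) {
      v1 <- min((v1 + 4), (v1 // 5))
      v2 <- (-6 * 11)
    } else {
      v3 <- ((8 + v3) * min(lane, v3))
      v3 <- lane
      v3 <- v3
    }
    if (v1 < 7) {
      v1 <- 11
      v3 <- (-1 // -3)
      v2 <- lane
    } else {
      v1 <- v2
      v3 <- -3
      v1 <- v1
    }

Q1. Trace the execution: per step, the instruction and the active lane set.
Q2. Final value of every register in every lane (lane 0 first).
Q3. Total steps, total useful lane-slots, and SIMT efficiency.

step 0: eval ((v2 * v1) == 8)        {0,1,2,3,4,5,6,7,8,9,10,11,12,13,14,15}
step 1: v3 <- ((8 + v3) * min(lane, v3)) {0,1,2,3,4,5,6,7,8,9,10,11,12,13,14,15}
step 2: v3 <- lane                   {0,1,2,3,4,5,6,7,8,9,10,11,12,13,14,15}
step 3: v3 <- v3                     {0,1,2,3,4,5,6,7,8,9,10,11,12,13,14,15}
step 4: eval (v1 < 7)                {0,1,2,3,4,5,6,7,8,9,10,11,12,13,14,15}
step 5: v1 <- 11                     {0,1,2,3,4,5,6}
step 6: v3 <- (-1 // -3)             {0,1,2,3,4,5,6}
step 7: v2 <- lane                   {0,1,2,3,4,5,6}
step 8: v1 <- v2                     {7,8,9,10,11,12,13,14,15}
step 9: v3 <- -3                     {7,8,9,10,11,12,13,14,15}
step 10: v1 <- v1                     {7,8,9,10,11,12,13,14,15}

Answer: 11 steps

v1: 11,11,11,11,11,11,11,6,6,6,6,6,6,6,6,6
v3: 0,0,0,0,0,0,0,-3,-3,-3,-3,-3,-3,-3,-3,-3
v2: 0,1,2,3,4,5,6,6,6,6,6,6,6,6,6,6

steps = 11; useful = 128; efficiency = 128/176 = 8/11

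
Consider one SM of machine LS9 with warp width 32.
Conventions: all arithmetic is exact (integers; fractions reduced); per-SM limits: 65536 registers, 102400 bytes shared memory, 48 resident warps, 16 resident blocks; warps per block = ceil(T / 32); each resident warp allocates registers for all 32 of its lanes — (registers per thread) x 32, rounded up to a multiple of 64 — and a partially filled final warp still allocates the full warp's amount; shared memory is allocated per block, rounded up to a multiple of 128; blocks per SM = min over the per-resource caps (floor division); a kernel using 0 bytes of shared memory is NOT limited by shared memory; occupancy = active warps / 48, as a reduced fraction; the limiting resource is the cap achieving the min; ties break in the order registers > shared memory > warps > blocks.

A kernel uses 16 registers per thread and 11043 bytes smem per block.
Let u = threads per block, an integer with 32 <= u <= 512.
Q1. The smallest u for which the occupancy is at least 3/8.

Answer: u = 33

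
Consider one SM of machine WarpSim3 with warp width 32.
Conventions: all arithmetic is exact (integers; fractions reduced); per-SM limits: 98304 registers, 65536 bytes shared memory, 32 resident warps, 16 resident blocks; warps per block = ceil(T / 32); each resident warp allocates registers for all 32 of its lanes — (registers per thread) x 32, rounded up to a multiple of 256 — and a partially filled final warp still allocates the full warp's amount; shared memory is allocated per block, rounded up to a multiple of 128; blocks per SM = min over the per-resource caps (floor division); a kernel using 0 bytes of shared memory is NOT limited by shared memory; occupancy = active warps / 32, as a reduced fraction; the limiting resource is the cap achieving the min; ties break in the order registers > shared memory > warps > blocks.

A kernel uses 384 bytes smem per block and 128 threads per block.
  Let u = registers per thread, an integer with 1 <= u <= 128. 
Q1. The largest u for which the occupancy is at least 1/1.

Answer: u = 96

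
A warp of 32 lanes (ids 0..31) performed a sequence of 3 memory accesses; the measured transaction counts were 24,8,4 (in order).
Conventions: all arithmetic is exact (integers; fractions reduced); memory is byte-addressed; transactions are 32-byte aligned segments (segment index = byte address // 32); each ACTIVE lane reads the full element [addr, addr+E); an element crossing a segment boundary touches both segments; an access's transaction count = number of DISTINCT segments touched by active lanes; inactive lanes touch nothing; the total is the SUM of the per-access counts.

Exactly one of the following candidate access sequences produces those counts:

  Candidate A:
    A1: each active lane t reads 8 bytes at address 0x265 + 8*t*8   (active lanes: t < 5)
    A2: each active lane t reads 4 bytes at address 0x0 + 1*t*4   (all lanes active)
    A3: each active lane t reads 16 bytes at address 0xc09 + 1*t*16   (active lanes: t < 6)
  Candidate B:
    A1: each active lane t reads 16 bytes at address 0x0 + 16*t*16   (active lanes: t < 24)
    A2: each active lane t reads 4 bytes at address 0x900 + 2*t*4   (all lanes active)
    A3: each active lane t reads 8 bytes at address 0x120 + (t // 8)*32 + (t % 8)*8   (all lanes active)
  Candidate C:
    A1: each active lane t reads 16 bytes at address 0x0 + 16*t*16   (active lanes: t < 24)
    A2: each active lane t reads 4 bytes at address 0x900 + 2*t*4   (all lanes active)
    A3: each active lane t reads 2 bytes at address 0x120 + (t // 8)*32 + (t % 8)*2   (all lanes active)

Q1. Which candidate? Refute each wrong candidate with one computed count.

A: A1 gives 5 transactions, not 24
B: A3 gives 5 transactions, not 4
C: all counts match (24,8,4)

Answer: C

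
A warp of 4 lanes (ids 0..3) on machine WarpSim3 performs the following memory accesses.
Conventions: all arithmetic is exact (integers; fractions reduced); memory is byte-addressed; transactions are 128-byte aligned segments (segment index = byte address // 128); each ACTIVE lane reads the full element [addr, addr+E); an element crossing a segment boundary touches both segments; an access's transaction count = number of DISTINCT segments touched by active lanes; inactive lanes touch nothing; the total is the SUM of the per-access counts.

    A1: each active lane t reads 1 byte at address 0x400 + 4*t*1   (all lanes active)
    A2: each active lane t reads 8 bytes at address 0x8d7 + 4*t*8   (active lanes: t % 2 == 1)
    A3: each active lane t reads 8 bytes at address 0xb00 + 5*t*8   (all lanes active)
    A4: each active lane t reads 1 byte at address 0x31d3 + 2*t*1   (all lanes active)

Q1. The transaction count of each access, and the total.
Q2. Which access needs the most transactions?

A1: 1 transaction
A2: 2 transactions
A3: 1 transaction
A4: 1 transaction

Answer: 1,2,1,1; total 5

Answer: A2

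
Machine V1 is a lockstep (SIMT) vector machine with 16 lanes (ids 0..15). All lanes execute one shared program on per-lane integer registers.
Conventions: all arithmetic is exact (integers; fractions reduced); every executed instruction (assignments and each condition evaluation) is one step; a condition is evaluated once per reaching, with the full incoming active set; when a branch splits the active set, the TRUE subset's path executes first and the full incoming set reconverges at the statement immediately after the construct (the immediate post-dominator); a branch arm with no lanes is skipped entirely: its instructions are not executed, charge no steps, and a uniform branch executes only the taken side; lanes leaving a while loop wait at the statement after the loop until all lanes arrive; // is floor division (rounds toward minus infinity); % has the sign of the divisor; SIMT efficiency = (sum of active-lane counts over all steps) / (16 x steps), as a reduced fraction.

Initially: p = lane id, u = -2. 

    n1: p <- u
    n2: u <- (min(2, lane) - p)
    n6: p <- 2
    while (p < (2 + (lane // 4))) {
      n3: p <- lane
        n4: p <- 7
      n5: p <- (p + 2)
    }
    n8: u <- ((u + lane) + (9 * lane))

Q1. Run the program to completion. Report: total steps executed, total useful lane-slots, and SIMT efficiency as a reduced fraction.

Answer: 9 steps, 128 useful, 8/9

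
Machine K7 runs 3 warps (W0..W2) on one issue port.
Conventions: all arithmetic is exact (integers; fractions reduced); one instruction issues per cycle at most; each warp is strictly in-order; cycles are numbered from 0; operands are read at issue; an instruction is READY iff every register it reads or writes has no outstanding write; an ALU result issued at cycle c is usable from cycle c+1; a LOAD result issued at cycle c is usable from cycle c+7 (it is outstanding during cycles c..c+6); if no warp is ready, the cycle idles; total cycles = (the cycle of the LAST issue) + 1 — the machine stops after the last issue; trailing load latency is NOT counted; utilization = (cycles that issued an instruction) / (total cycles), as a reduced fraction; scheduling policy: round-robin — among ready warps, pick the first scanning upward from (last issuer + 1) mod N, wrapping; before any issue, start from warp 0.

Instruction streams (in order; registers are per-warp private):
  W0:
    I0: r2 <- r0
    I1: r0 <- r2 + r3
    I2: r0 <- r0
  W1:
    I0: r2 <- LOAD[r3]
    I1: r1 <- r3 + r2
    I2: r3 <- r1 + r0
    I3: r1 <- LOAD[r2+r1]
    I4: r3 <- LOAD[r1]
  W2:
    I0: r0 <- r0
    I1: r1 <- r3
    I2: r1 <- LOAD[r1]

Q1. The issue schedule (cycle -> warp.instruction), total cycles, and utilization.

cycle 0: W0.I0
cycle 1: W1.I0
cycle 2: W2.I0
cycle 3: W0.I1
cycle 4: W2.I1
cycle 5: W0.I2
cycle 6: W2.I2
cycle 7: idle
cycle 8: W1.I1
cycle 9: W1.I2
cycle 10: W1.I3
cycle 11: idle
cycle 12: idle
cycle 13: idle
cycle 14: idle
cycle 15: idle
cycle 16: idle
cycle 17: W1.I4

Answer: 18 cycles, utilization 11/18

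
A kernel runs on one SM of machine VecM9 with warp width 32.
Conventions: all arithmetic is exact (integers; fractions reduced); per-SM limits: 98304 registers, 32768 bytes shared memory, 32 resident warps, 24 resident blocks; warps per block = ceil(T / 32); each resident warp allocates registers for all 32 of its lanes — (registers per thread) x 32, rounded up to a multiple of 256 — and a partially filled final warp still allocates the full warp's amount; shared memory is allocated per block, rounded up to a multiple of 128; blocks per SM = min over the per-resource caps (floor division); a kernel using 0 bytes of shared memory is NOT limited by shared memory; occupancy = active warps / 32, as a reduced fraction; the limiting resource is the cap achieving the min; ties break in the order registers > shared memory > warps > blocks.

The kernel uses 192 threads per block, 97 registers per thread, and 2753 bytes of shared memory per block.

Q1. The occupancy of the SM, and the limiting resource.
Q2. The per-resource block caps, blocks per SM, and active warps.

Answer: occupancy 3/4, limited by registers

registers: 4 blocks
shared memory: 11 blocks
warps: 5 blocks
blocks: 24 blocks

Answer: 4 blocks, 24 active warps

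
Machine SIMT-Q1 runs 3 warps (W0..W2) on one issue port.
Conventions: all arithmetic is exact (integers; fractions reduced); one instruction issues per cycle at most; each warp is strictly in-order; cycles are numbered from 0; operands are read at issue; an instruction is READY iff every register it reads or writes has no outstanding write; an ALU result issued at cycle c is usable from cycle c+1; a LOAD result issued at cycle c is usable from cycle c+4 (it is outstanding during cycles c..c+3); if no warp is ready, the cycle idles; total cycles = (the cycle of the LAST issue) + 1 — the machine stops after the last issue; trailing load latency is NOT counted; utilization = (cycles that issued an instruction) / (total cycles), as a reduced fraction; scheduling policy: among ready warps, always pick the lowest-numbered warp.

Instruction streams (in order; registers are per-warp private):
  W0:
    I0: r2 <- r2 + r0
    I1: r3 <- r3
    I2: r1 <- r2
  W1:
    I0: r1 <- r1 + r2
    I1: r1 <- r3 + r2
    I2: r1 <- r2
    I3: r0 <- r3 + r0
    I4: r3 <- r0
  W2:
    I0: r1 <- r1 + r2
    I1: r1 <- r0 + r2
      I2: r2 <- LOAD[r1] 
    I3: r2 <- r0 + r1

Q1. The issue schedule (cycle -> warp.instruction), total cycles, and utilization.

cycle 0: W0.I0
cycle 1: W0.I1
cycle 2: W0.I2
cycle 3: W1.I0
cycle 4: W1.I1
cycle 5: W1.I2
cycle 6: W1.I3
cycle 7: W1.I4
cycle 8: W2.I0
cycle 9: W2.I1
cycle 10: W2.I2
cycle 11: idle
cycle 12: idle
cycle 13: idle
cycle 14: W2.I3

Answer: 15 cycles, utilization 4/5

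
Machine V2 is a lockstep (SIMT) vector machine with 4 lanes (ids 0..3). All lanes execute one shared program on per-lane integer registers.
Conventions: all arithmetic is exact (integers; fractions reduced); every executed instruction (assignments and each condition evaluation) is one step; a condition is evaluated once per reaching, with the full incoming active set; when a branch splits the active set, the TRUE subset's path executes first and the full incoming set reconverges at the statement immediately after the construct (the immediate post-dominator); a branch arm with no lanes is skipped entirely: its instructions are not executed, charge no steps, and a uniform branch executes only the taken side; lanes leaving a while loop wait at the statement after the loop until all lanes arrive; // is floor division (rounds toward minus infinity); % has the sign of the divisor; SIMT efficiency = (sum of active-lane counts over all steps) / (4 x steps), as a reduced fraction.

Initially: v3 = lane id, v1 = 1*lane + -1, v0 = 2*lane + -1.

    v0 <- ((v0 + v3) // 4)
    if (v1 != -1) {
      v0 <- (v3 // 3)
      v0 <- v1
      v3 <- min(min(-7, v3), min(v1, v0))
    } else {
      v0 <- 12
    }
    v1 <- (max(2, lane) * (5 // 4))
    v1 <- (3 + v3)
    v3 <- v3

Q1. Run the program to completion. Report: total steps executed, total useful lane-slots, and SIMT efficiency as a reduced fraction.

Answer: 9 steps, 30 useful, 5/6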